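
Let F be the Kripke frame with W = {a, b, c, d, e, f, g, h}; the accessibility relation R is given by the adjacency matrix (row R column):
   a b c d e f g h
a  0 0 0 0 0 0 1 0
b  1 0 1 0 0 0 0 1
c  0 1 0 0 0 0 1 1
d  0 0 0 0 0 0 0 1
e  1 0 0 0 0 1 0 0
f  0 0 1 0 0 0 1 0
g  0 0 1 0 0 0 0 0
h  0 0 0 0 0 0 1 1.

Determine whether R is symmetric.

Symmetric: no — a R g but not g R a.

No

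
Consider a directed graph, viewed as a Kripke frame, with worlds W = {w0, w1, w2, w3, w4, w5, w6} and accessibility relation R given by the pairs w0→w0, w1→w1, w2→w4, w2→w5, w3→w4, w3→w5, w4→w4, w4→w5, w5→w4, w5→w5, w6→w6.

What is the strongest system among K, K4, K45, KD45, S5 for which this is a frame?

KD45

Transitive (axiom 4): yes — every two-step R-path is closed by a direct edge.
Euclidean (axiom 5): yes — any two successors of a common world are R-related.
Serial (axiom D): yes — every world has a successor (e.g. w0 R w0).
Reflexive (axiom T): no — w2 is not related to itself.
So F validates K, K4, K45, KD45; S5 would additionally require R to be reflexive. The strongest is KD45.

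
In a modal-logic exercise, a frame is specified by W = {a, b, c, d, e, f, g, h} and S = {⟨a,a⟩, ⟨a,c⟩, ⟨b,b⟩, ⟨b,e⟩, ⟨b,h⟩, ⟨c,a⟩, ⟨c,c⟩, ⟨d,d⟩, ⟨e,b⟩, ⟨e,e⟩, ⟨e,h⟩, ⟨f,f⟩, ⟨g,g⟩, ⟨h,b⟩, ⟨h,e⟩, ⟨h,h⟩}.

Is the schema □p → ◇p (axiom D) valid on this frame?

By correspondence theory, D is valid on a frame iff S is serial.
Serial: yes — every world has a successor (e.g. a S a).

Yes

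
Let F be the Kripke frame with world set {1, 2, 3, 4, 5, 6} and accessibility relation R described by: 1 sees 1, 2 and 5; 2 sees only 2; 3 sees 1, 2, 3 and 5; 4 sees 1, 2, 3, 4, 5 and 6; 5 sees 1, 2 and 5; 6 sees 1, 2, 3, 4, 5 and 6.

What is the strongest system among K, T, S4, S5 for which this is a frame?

S4

Reflexive (axiom T): yes — every world is R-related to itself.
Transitive (axiom 4): yes — every two-step R-path is closed by a direct edge.
Euclidean (axiom 5): no — 1 R 2 and 1 R 5, but not 2 R 5.
So F validates K, T, S4; S5 would additionally require R to be Euclidean. The strongest is S4.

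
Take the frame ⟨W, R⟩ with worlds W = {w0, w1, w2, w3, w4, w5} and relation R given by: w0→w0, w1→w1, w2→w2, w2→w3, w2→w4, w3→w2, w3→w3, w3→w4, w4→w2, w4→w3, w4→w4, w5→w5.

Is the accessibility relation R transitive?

Yes

Transitive: yes — every two-step R-path is closed by a direct edge.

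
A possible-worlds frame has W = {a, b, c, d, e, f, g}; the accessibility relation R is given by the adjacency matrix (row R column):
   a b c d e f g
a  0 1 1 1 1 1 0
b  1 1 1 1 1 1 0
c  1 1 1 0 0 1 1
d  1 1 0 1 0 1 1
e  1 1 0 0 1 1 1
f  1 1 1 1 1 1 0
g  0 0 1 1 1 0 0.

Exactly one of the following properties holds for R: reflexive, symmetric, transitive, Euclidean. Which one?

symmetric

Reflexive: no — a is not related to itself.
Symmetric: yes — every pair in R has its reverse in R.
Transitive: no — a R c and c R g, but not a R g.
Euclidean: no — a R c and a R d, but not c R d.
Only symmetric holds.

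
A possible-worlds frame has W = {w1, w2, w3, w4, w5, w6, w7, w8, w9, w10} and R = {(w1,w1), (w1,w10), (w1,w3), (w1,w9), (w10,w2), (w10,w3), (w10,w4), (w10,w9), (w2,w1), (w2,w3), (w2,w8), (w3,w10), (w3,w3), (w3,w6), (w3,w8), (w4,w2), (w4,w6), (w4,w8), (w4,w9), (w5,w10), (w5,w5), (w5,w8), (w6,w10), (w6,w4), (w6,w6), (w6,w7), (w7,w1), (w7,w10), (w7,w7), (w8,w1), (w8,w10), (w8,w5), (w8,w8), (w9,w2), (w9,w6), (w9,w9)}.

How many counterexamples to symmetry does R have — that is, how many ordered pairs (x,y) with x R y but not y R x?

23

Enumerating: (w1,w10), (w1,w3), (w1,w9), (w10,w2), (w10,w4), (w10,w9), (w2,w1), (w2,w3), (w2,w8), (w3,w6), (w3,w8), (w4,w2), … and 11 more.
Total: 23.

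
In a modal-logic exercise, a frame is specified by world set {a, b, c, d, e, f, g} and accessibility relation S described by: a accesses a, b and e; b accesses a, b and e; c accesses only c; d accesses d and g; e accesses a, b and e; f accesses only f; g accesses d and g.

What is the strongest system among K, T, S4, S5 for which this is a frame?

Reflexive (axiom T): yes — every world is S-related to itself.
Transitive (axiom 4): yes — every two-step S-path is closed by a direct edge.
Euclidean (axiom 5): yes — any two successors of a common world are S-related.
So F validates K, T, S4, S5. The strongest is S5.

S5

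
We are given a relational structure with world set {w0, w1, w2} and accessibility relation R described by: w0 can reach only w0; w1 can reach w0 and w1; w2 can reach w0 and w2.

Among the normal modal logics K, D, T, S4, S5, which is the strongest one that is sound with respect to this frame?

S4

Serial (axiom D): yes — every world has a successor (e.g. w0 R w0).
Reflexive (axiom T): yes — every world is R-related to itself.
Transitive (axiom 4): yes — every two-step R-path is closed by a direct edge.
Euclidean (axiom 5): no — w1 R w0 and w1 R w1, but not w0 R w1.
So F validates K, D, T, S4; S5 would additionally require R to be Euclidean. The strongest is S4.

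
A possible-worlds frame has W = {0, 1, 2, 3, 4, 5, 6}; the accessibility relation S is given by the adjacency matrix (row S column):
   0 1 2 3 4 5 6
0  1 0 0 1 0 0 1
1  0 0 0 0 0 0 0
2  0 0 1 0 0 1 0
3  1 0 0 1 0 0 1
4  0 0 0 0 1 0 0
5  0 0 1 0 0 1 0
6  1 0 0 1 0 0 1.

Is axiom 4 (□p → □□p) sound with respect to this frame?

Yes

Axiom 4 corresponds to the accessibility relation being transitive.
Transitive: yes — every two-step S-path is closed by a direct edge.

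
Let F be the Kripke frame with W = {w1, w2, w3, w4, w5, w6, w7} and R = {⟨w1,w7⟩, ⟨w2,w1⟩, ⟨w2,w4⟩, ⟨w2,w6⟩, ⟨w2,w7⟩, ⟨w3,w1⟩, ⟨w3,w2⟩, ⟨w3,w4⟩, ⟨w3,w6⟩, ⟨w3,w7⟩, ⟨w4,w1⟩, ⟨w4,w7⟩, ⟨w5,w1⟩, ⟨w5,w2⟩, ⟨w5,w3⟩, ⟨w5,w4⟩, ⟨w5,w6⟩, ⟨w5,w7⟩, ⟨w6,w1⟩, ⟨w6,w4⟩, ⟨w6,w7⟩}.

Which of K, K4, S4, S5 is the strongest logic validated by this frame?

Transitive (axiom 4): yes — every two-step R-path is closed by a direct edge.
Reflexive (axiom T): no — w1 is not related to itself.
Euclidean (axiom 5): no — w2 R w1 and w2 R w4, but not w1 R w4.
So F validates K, K4; S4 would additionally require R to be reflexive. The strongest is K4.

K4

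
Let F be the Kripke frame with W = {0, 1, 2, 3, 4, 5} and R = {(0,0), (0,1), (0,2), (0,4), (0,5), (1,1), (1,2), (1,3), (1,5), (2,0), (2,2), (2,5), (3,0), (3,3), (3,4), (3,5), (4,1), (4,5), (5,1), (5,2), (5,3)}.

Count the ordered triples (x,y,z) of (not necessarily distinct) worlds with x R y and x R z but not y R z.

Enumerating: (0,1,0), (0,1,4), (0,2,1), (0,2,4), (0,4,0), (0,4,2), (0,4,4), (0,5,0), (0,5,4), (0,5,5), (1,2,1), (1,2,3), … and 17 more.
Total: 29.

29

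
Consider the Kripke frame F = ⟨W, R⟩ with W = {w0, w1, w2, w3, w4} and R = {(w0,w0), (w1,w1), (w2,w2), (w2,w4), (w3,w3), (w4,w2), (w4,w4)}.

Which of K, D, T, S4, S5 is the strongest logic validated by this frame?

S5

Serial (axiom D): yes — every world has a successor (e.g. w0 R w0).
Reflexive (axiom T): yes — every world is R-related to itself.
Transitive (axiom 4): yes — every two-step R-path is closed by a direct edge.
Euclidean (axiom 5): yes — any two successors of a common world are R-related.
So F validates K, D, T, S4, S5. The strongest is S5.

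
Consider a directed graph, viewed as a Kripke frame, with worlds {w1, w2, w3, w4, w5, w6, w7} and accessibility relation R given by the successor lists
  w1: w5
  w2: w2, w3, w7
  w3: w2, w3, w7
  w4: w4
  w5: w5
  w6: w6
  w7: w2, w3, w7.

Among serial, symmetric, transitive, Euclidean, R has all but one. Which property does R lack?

symmetric

Serial: yes — every world has a successor (e.g. w1 R w5).
Symmetric: no — w1 R w5 but not w5 R w1.
Transitive: yes — every two-step R-path is closed by a direct edge.
Euclidean: yes — any two successors of a common world are R-related.
Only symmetric fails.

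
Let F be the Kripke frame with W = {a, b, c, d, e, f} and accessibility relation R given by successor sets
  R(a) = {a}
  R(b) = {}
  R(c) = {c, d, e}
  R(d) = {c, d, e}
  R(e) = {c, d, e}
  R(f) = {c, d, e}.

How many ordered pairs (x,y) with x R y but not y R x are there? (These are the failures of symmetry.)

Enumerating: (f,c), (f,d), (f,e).

3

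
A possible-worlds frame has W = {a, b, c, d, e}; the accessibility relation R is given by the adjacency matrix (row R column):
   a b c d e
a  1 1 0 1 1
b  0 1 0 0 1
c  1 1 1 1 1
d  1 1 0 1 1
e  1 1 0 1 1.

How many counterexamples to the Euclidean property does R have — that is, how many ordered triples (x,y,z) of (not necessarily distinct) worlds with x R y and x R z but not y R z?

Enumerating: (a,b,a), (a,b,d), (c,a,c), (c,b,a), (c,b,c), (c,b,d), (c,d,c), (c,e,c), (d,b,a), (d,b,d), (e,b,a), (e,b,d).

12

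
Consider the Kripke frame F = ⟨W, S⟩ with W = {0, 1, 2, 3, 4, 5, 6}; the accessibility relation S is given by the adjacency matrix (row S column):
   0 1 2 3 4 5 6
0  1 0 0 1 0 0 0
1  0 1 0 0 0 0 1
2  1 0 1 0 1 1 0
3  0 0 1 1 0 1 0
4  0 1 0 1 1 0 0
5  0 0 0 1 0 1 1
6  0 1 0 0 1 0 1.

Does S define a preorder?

Reflexive: yes — every world is S-related to itself.
Transitive: no — 0 S 3 and 3 S 2, but not 0 S 2.
So S is not a preorder.

No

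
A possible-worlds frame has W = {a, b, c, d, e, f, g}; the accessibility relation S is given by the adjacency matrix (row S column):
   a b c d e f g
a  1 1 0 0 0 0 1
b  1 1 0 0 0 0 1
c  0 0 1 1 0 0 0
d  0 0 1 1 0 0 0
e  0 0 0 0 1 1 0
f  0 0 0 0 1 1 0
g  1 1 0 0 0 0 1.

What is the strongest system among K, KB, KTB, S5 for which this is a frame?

Symmetric (axiom B): yes — every pair in S has its reverse in S.
Reflexive (axiom T): yes — every world is S-related to itself.
Euclidean (axiom 5): yes — any two successors of a common world are S-related.
So F validates K, KB, KTB, S5. The strongest is S5.

S5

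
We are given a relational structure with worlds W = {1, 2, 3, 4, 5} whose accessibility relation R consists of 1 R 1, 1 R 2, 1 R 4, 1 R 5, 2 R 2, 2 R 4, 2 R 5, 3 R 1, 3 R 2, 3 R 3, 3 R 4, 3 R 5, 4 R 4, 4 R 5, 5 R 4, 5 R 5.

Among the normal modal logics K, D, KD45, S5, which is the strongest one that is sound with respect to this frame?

D

Serial (axiom D): yes — every world has a successor (e.g. 1 R 1).
Euclidean (axiom 5): no — 1 R 4 and 1 R 2, but not 4 R 2.
Transitive (axiom 4): yes — every two-step R-path is closed by a direct edge.
Reflexive (axiom T): yes — every world is R-related to itself.
So F validates K, D; KD45 would additionally require R to be Euclidean. The strongest is D.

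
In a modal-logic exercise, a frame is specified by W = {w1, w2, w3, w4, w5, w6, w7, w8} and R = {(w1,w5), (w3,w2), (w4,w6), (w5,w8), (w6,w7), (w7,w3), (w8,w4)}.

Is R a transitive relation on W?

No

Transitive: no — w1 R w5 and w5 R w8, but not w1 R w8.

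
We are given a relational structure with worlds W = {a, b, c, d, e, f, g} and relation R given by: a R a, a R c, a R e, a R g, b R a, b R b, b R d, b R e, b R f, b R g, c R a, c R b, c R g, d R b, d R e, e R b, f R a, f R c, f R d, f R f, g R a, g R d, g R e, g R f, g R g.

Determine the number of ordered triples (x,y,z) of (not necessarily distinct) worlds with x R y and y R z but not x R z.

Enumerating: (a,c,b), (a,e,b), (a,g,d), (a,g,f), (b,a,c), (b,f,c), (c,a,c), (c,a,e), (c,b,d), (c,b,e), (c,b,f), (c,g,d), … and 21 more.
Total: 33.

33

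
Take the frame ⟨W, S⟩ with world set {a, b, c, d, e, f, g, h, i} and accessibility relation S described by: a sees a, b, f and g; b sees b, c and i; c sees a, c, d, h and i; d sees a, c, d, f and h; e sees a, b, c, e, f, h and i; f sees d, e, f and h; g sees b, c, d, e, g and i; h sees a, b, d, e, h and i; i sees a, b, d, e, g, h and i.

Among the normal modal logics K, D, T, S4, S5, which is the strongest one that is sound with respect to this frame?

Serial (axiom D): yes — every world has a successor (e.g. a S a).
Reflexive (axiom T): yes — every world is S-related to itself.
Transitive (axiom 4): no — a S b and b S c, but not a S c.
Euclidean (axiom 5): no — a S b and a S f, but not b S f.
So F validates K, D, T; S4 would additionally require S to be transitive. The strongest is T.

T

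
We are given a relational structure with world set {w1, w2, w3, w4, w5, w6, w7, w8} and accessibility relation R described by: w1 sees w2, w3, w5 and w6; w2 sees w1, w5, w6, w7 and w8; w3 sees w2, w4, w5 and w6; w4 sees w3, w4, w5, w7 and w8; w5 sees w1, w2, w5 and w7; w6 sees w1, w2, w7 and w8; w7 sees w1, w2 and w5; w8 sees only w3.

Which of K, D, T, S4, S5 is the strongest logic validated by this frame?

Serial (axiom D): yes — every world has a successor (e.g. w1 R w2).
Reflexive (axiom T): no — w1 is not related to itself.
Transitive (axiom 4): no — w1 R w2 and w2 R w7, but not w1 R w7.
Euclidean (axiom 5): no — w1 R w2 and w1 R w3, but not w2 R w3.
So F validates K, D; T would additionally require R to be reflexive. The strongest is D.

D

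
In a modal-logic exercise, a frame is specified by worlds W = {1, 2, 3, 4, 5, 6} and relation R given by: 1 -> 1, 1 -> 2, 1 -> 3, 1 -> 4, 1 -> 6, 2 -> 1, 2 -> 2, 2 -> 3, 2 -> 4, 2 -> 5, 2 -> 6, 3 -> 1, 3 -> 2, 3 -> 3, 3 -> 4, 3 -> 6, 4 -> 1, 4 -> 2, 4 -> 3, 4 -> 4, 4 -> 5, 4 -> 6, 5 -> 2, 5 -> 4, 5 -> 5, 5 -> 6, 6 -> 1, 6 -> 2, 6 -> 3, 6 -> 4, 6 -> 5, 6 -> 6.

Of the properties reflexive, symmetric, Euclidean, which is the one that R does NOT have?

Euclidean

Reflexive: yes — every world is R-related to itself.
Symmetric: yes — every pair in R has its reverse in R.
Euclidean: no — 2 R 1 and 2 R 5, but not 1 R 5.
Only Euclidean fails.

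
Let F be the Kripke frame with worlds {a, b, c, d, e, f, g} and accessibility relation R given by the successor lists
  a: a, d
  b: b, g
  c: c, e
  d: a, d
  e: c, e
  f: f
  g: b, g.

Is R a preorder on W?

Reflexive: yes — every world is R-related to itself.
Transitive: yes — every two-step R-path is closed by a direct edge.
So R is a preorder.

Yes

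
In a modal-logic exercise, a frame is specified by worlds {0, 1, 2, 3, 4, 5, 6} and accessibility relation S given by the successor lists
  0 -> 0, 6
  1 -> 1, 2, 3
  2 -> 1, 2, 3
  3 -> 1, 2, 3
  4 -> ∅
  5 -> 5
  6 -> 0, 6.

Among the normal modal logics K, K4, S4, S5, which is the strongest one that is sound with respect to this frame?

K4

Transitive (axiom 4): yes — every two-step S-path is closed by a direct edge.
Reflexive (axiom T): no — 4 is not related to itself.
Euclidean (axiom 5): yes — any two successors of a common world are S-related.
So F validates K, K4; S4 would additionally require S to be reflexive. The strongest is K4.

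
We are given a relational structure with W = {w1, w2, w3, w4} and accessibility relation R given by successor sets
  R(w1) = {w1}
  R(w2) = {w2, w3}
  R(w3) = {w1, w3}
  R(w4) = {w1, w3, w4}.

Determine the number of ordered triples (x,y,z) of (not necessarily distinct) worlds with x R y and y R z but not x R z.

Enumerating: (w2,w3,w1).

1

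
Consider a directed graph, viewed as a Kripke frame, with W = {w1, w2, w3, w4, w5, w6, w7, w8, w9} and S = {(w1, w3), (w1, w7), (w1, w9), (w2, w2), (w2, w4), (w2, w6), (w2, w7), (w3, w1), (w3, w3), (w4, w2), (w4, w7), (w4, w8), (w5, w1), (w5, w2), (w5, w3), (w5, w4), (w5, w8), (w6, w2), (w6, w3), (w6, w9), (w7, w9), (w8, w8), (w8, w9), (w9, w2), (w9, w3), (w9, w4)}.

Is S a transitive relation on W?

No

Transitive: no — w1 S w9 and w9 S w2, but not w1 S w2.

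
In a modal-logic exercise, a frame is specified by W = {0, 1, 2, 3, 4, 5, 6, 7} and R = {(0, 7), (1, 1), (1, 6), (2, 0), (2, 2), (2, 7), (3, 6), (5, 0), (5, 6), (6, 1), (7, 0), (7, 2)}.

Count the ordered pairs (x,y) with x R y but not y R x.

4

Enumerating: (2,0), (3,6), (5,0), (5,6).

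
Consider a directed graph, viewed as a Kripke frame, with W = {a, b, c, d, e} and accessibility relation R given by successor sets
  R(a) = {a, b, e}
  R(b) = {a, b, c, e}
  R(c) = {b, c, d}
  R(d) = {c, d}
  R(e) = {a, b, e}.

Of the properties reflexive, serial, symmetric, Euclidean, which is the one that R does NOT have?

Euclidean

Reflexive: yes — every world is R-related to itself.
Serial: yes — every world has a successor (e.g. a R a).
Symmetric: yes — every pair in R has its reverse in R.
Euclidean: no — b R a and b R c, but not a R c.
Only Euclidean fails.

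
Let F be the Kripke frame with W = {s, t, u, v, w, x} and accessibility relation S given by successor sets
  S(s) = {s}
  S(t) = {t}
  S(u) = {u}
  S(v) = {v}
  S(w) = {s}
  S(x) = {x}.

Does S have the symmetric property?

No

Symmetric: no — w S s but not s S w.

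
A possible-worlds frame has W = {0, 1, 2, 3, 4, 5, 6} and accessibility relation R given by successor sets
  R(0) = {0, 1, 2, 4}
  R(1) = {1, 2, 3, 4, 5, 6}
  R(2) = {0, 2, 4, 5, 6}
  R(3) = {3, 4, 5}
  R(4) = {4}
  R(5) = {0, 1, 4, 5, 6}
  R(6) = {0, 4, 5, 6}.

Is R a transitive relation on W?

No

Transitive: no — 0 R 1 and 1 R 3, but not 0 R 3.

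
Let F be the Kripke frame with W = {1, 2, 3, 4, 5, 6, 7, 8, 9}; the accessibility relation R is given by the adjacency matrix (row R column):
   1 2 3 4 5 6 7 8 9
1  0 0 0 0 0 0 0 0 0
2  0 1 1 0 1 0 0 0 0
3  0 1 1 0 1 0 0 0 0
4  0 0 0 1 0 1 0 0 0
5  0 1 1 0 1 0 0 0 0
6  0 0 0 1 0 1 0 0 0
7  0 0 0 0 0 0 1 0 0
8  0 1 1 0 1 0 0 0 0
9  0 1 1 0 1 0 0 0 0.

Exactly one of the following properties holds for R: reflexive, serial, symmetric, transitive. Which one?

transitive

Reflexive: no — 1 is not related to itself.
Serial: no — 1 has no R-successor.
Symmetric: no — 8 R 2 but not 2 R 8.
Transitive: yes — every two-step R-path is closed by a direct edge.
Only transitive holds.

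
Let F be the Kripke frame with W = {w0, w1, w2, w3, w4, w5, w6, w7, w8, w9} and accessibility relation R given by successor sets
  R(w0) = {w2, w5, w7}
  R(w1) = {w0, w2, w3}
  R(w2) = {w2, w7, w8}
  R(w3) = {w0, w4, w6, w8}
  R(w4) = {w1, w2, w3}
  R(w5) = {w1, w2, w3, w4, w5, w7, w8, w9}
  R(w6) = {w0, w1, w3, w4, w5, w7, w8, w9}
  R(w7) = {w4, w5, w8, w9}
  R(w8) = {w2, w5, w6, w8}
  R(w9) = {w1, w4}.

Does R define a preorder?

Reflexive: no — w0 is not related to itself.
Transitive: no — w0 R w2 and w2 R w8, but not w0 R w8.
So R is not a preorder.

No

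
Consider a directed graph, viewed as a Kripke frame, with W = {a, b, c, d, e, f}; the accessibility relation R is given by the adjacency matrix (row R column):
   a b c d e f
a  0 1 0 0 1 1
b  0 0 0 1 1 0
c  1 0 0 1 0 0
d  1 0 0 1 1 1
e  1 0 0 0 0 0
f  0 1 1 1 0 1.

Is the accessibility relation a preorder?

No

Reflexive: no — a is not related to itself.
Transitive: no — a R b and b R d, but not a R d.
So R is not a preorder.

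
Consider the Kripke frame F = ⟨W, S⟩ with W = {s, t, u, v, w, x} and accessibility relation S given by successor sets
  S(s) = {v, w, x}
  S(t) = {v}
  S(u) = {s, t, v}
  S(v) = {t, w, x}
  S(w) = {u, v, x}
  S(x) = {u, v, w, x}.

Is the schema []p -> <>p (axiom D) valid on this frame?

By correspondence theory, D is valid on a frame iff S is serial.
Serial: yes — every world has a successor (e.g. s S v).

Yes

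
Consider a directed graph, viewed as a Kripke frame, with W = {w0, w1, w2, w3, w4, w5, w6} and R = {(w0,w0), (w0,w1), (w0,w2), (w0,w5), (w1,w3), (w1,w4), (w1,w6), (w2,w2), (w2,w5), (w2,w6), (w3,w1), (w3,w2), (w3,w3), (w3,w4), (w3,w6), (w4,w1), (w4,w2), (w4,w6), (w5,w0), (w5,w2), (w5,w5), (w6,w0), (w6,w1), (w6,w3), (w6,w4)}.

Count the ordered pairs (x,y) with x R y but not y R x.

Enumerating: (w0,w1), (w0,w2), (w2,w6), (w3,w2), (w3,w4), (w4,w2), (w6,w0).

7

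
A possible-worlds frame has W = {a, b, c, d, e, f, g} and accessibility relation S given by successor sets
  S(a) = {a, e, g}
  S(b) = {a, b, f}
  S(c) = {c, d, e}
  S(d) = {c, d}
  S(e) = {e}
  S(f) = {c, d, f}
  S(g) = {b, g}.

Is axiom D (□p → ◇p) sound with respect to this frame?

Yes

The schema D characterises exactly the serial frames.
Serial: yes — every world has a successor (e.g. a S a).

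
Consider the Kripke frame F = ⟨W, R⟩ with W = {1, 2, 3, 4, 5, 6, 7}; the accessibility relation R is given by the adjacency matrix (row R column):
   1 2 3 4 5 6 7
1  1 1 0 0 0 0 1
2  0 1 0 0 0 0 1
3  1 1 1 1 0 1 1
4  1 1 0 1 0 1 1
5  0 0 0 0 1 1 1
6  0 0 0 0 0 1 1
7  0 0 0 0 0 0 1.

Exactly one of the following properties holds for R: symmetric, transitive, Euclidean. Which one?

transitive

Symmetric: no — 1 R 2 but not 2 R 1.
Transitive: yes — every two-step R-path is closed by a direct edge.
Euclidean: no — 1 R 7 and 1 R 2, but not 7 R 2.
Only transitive holds.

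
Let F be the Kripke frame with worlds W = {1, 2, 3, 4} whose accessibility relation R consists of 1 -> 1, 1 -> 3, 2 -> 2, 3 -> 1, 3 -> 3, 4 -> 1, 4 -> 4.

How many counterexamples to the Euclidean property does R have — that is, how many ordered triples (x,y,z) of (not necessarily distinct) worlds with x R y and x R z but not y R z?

Enumerating: (4,1,4).

1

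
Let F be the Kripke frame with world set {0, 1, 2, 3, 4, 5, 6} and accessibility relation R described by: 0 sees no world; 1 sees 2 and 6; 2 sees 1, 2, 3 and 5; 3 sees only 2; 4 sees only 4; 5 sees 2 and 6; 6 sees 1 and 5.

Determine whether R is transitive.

No

Transitive: no — 1 R 2 and 2 R 3, but not 1 R 3.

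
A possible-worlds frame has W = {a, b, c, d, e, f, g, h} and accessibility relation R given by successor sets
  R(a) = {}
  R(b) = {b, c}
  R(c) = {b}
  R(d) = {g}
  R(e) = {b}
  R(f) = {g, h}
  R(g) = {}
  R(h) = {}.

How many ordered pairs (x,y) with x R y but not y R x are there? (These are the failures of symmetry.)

Enumerating: (d,g), (e,b), (f,g), (f,h).

4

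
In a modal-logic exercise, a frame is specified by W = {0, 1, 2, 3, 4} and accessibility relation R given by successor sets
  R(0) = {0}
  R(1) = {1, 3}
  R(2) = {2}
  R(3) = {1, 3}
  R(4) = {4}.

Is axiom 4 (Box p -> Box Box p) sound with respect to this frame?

By correspondence theory, 4 is valid on a frame iff R is transitive.
Transitive: yes — every two-step R-path is closed by a direct edge.

Yes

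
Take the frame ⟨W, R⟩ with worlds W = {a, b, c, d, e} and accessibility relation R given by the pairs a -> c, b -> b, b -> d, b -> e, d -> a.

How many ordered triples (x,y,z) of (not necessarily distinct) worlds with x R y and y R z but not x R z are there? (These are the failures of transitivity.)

Enumerating: (b,d,a), (d,a,c).

2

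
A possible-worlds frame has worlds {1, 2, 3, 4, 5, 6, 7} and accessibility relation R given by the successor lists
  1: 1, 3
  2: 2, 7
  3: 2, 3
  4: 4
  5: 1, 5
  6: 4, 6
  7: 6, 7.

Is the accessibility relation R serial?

Serial: yes — every world has a successor (e.g. 1 R 1).

Yes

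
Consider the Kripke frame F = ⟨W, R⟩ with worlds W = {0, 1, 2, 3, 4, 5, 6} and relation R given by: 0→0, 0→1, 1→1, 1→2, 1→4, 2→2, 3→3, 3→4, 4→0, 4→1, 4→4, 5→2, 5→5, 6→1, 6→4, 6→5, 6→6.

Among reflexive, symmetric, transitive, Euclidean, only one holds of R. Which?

reflexive

Reflexive: yes — every world is R-related to itself.
Symmetric: no — 0 R 1 but not 1 R 0.
Transitive: no — 0 R 1 and 1 R 2, but not 0 R 2.
Euclidean: no — 1 R 2 and 1 R 4, but not 2 R 4.
Only reflexive holds.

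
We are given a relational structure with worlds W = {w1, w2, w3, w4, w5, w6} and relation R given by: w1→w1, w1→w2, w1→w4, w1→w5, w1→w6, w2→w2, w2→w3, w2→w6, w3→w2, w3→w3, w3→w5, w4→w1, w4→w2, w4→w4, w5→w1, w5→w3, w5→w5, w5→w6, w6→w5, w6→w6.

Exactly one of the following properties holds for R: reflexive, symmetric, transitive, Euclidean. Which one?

reflexive

Reflexive: yes — every world is R-related to itself.
Symmetric: no — w1 R w2 but not w2 R w1.
Transitive: no — w1 R w2 and w2 R w3, but not w1 R w3.
Euclidean: no — w1 R w2 and w1 R w4, but not w2 R w4.
Only reflexive holds.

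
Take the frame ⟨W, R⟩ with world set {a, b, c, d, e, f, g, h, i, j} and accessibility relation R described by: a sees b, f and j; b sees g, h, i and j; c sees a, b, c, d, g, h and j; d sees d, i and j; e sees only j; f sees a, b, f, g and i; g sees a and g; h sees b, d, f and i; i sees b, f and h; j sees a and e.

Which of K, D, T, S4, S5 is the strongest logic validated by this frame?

Serial (axiom D): yes — every world has a successor (e.g. a R b).
Reflexive (axiom T): no — a is not related to itself.
Transitive (axiom 4): no — a R b and b R g, but not a R g.
Euclidean (axiom 5): no — a R b and a R f, but not b R f.
So F validates K, D; T would additionally require R to be reflexive. The strongest is D.

D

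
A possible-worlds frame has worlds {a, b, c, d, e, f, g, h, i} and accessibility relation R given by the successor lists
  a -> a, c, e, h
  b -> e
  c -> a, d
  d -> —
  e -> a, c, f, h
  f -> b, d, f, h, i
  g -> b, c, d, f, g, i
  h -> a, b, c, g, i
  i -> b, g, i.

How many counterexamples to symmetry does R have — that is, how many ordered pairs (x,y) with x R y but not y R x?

18

Enumerating: (b,e), (c,d), (e,c), (e,f), (e,h), (f,b), (f,d), (f,h), (f,i), (g,b), (g,c), (g,d), (g,f), (h,b), (h,c), (h,g), (h,i), (i,b).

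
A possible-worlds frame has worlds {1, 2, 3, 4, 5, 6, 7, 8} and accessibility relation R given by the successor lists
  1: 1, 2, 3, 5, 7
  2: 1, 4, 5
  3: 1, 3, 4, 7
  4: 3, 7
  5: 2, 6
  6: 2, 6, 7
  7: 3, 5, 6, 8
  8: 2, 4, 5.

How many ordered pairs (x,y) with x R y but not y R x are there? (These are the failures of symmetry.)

Enumerating: (1,5), (1,7), (2,4), (4,7), (5,6), (6,2), (7,5), (7,8), (8,2), (8,4), (8,5).

11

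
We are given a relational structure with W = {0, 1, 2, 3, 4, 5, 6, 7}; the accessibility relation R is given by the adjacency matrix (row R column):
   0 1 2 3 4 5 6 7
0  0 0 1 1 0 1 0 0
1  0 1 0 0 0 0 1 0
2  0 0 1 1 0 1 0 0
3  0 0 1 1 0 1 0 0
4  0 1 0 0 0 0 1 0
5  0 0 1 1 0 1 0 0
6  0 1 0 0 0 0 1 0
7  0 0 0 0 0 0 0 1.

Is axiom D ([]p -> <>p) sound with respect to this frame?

Yes

The schema D characterises exactly the serial frames.
Serial: yes — every world has a successor (e.g. 0 R 2).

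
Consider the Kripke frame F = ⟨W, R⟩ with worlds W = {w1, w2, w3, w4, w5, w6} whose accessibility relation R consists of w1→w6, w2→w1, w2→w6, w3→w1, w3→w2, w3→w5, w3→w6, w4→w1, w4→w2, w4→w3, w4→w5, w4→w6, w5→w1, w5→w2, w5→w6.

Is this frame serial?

Serial: no — w6 has no R-successor.

No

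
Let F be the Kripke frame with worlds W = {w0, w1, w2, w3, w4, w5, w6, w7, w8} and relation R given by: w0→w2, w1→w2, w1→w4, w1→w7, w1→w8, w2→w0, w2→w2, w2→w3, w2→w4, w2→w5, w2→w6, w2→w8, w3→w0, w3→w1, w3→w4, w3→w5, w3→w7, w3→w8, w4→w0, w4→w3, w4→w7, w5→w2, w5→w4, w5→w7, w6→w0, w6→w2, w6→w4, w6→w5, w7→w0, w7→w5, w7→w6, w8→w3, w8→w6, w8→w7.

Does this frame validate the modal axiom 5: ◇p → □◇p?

The schema 5 characterises exactly the Euclidean frames.
Euclidean: no — w1 R w2 and w1 R w7, but not w2 R w7.

No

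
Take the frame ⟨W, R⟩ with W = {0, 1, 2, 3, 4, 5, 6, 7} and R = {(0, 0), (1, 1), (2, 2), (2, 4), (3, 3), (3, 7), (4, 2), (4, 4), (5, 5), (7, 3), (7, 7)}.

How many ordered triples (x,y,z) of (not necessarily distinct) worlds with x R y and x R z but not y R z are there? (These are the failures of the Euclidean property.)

0

R is Euclidean; there are no such tuples.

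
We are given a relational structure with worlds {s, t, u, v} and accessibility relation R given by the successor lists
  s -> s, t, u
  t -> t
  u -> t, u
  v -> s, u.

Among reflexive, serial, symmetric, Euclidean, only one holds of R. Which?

serial

Reflexive: no — v is not related to itself.
Serial: yes — every world has a successor (e.g. s R s).
Symmetric: no — s R t but not t R s.
Euclidean: no — s R t and s R u, but not t R u.
Only serial holds.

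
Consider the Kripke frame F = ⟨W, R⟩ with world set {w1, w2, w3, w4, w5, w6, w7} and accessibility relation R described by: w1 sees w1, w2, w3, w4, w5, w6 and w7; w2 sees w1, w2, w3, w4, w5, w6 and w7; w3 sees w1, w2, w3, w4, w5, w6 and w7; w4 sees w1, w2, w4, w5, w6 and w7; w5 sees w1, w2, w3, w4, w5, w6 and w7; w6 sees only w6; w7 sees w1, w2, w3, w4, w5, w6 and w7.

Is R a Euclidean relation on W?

Euclidean: no — w1 R w4 and w1 R w3, but not w4 R w3.

No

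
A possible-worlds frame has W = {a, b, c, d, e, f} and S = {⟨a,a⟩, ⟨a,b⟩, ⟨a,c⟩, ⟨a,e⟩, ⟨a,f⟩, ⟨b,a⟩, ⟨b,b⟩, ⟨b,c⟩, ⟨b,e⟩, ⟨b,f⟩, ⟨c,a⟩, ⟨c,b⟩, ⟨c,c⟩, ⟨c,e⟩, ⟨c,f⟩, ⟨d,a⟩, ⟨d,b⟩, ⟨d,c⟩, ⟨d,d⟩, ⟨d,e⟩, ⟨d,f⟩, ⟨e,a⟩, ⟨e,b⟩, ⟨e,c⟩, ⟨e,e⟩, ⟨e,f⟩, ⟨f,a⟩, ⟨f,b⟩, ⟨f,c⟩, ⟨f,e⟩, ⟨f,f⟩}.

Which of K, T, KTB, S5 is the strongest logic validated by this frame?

T

Reflexive (axiom T): yes — every world is S-related to itself.
Symmetric (axiom B): no — d S a but not a S d.
Euclidean (axiom 5): no — d S a and d S d, but not a S d.
So F validates K, T; KTB would additionally require S to be symmetric. The strongest is T.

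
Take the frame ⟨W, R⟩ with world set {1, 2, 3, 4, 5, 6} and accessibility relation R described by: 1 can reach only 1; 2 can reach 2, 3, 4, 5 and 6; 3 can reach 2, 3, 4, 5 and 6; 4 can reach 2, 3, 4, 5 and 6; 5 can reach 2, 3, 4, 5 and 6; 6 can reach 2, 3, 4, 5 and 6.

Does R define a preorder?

Reflexive: yes — every world is R-related to itself.
Transitive: yes — every two-step R-path is closed by a direct edge.
So R is a preorder.

Yes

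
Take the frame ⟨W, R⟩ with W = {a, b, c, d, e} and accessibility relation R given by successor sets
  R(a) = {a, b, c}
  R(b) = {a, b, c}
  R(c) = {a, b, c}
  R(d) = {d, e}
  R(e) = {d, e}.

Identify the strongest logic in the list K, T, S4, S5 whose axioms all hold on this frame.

Reflexive (axiom T): yes — every world is R-related to itself.
Transitive (axiom 4): yes — every two-step R-path is closed by a direct edge.
Euclidean (axiom 5): yes — any two successors of a common world are R-related.
So F validates K, T, S4, S5. The strongest is S5.

S5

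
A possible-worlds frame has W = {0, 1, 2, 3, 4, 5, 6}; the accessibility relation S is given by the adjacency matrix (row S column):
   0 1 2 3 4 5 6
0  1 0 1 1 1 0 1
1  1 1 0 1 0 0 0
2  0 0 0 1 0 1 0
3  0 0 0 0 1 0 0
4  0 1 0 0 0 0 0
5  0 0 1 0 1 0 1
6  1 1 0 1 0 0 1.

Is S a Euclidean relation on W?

No

Euclidean: no — 0 S 2 and 0 S 4, but not 2 S 4.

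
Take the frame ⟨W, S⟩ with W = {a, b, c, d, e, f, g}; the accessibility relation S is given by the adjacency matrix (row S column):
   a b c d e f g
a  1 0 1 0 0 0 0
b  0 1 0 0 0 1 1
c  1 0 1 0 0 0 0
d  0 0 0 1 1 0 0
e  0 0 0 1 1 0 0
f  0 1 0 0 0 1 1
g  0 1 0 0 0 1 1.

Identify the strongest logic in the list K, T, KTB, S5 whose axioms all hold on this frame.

Reflexive (axiom T): yes — every world is S-related to itself.
Symmetric (axiom B): yes — every pair in S has its reverse in S.
Euclidean (axiom 5): yes — any two successors of a common world are S-related.
So F validates K, T, KTB, S5. The strongest is S5.

S5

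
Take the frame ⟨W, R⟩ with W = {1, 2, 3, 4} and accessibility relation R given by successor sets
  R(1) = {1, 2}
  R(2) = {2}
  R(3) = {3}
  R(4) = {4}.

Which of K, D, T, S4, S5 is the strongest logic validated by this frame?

S4

Serial (axiom D): yes — every world has a successor (e.g. 1 R 1).
Reflexive (axiom T): yes — every world is R-related to itself.
Transitive (axiom 4): yes — every two-step R-path is closed by a direct edge.
Euclidean (axiom 5): no — 1 R 2 and 1 R 1, but not 2 R 1.
So F validates K, D, T, S4; S5 would additionally require R to be Euclidean. The strongest is S4.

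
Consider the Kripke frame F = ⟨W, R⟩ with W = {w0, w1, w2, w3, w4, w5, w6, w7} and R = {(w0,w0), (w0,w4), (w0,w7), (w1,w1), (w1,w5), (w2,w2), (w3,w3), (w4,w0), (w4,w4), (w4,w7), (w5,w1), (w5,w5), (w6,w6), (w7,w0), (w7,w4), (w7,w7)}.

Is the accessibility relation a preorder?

Reflexive: yes — every world is R-related to itself.
Transitive: yes — every two-step R-path is closed by a direct edge.
So R is a preorder.

Yes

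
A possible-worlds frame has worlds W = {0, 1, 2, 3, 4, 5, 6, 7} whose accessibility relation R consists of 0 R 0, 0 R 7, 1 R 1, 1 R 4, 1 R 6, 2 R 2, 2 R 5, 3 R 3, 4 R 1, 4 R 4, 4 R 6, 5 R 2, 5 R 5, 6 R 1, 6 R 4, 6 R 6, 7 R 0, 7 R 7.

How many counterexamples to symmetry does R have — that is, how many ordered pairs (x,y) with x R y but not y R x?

R is symmetric; there are no such tuples.

0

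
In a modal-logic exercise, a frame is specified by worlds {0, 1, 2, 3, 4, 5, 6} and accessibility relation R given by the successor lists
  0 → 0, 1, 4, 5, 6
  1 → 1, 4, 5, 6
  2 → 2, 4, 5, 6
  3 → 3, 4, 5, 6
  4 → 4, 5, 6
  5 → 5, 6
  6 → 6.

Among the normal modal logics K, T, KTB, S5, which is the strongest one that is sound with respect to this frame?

T

Reflexive (axiom T): yes — every world is R-related to itself.
Symmetric (axiom B): no — 0 R 1 but not 1 R 0.
Euclidean (axiom 5): no — 0 R 4 and 0 R 1, but not 4 R 1.
So F validates K, T; KTB would additionally require R to be symmetric. The strongest is T.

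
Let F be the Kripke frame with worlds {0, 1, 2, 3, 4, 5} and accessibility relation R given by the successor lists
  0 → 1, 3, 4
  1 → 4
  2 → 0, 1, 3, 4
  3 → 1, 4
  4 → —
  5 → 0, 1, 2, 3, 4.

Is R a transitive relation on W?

Yes

Transitive: yes — every two-step R-path is closed by a direct edge.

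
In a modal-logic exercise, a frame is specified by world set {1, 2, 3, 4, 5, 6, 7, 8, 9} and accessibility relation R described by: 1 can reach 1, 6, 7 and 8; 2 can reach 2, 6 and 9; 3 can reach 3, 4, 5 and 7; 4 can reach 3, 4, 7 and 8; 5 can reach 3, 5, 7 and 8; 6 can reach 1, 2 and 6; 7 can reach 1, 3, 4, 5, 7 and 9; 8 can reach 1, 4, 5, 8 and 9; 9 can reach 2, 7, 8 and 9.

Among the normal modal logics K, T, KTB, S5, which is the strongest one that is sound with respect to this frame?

KTB

Reflexive (axiom T): yes — every world is R-related to itself.
Symmetric (axiom B): yes — every pair in R has its reverse in R.
Euclidean (axiom 5): no — 1 R 6 and 1 R 7, but not 6 R 7.
So F validates K, T, KTB; S5 would additionally require R to be Euclidean. The strongest is KTB.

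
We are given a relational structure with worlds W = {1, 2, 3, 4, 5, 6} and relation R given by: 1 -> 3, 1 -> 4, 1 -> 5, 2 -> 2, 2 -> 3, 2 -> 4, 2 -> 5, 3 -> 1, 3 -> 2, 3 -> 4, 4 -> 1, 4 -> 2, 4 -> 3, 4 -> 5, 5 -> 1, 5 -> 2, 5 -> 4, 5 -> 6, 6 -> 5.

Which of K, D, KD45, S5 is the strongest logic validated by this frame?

Serial (axiom D): yes — every world has a successor (e.g. 1 R 3).
Euclidean (axiom 5): no — 1 R 3 and 1 R 5, but not 3 R 5.
Transitive (axiom 4): no — 1 R 3 and 3 R 2, but not 1 R 2.
Reflexive (axiom T): no — 1 is not related to itself.
So F validates K, D; KD45 would additionally require R to be Euclidean and transitive. The strongest is D.

D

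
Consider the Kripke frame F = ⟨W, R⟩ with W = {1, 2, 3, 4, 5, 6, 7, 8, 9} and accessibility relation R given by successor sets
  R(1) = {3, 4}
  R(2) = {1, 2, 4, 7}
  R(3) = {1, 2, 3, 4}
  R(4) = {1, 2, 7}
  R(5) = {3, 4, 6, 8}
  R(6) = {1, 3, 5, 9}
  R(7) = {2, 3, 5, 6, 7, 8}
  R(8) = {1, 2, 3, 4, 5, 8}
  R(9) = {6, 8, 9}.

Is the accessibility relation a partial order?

No

Reflexive: no — 1 is not related to itself.
Transitive: no — 1 R 3 and 3 R 2, but not 1 R 2.
Antisymmetric: no — 1 R 3 and 3 R 1 with 1 ≠ 3.
So R is not a partial order.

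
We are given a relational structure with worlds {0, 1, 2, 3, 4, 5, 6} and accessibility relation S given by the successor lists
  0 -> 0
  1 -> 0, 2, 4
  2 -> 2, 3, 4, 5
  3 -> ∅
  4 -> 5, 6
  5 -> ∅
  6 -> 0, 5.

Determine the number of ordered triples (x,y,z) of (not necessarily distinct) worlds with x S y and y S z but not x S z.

6

Enumerating: (1,2,3), (1,2,5), (1,4,5), (1,4,6), (2,4,6), (4,6,0).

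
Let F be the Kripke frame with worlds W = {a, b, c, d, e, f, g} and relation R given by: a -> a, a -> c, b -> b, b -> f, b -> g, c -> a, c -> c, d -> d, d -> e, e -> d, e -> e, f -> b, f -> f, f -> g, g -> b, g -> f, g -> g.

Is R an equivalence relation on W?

Reflexive: yes — every world is R-related to itself.
Symmetric: yes — every pair in R has its reverse in R.
Transitive: yes — every two-step R-path is closed by a direct edge.
So R is an equivalence relation.

Yes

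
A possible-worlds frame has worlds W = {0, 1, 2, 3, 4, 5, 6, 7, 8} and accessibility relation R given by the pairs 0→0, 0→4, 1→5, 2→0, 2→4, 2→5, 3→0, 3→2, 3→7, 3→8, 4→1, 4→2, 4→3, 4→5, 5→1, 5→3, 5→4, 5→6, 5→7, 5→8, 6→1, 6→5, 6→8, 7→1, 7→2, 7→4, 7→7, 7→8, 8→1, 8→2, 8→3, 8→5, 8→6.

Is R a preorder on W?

Reflexive: no — 1 is not related to itself.
Transitive: no — 0 R 4 and 4 R 1, but not 0 R 1.
So R is not a preorder.

No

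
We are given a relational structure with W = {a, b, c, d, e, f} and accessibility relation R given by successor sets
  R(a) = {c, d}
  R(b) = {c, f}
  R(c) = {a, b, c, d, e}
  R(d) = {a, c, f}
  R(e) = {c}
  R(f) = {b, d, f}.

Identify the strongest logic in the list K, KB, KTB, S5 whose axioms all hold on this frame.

Symmetric (axiom B): yes — every pair in R has its reverse in R.
Reflexive (axiom T): no — a is not related to itself.
Euclidean (axiom 5): no — b R c and b R f, but not c R f.
So F validates K, KB; KTB would additionally require R to be reflexive. The strongest is KB.

KB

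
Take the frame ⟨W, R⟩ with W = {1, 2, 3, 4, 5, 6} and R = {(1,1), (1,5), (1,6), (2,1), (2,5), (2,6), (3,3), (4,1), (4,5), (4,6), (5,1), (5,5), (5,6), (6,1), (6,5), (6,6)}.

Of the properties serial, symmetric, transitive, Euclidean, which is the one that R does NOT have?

Serial: yes — every world has a successor (e.g. 1 R 1).
Symmetric: no — 2 R 1 but not 1 R 2.
Transitive: yes — every two-step R-path is closed by a direct edge.
Euclidean: yes — any two successors of a common world are R-related.
Only symmetric fails.

symmetric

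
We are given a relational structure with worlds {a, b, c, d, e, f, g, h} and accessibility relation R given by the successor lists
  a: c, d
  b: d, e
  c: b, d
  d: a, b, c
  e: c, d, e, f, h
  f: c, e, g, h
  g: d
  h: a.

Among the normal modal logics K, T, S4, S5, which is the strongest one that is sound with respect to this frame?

K

Reflexive (axiom T): no — a is not related to itself.
Transitive (axiom 4): no — a R c and c R b, but not a R b.
Euclidean (axiom 5): no — b R d and b R e, but not d R e.
So F validates K; T would additionally require R to be reflexive. The strongest is K.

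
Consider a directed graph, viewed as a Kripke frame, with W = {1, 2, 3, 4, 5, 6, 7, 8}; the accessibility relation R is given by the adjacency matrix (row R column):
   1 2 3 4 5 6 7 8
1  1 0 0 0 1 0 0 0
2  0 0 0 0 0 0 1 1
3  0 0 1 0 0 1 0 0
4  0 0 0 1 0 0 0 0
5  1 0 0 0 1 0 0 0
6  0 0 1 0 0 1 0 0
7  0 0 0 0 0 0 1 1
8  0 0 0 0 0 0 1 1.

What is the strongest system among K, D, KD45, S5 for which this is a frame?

Serial (axiom D): yes — every world has a successor (e.g. 1 R 1).
Euclidean (axiom 5): yes — any two successors of a common world are R-related.
Transitive (axiom 4): yes — every two-step R-path is closed by a direct edge.
Reflexive (axiom T): no — 2 is not related to itself.
So F validates K, D, KD45; S5 would additionally require R to be reflexive. The strongest is KD45.

KD45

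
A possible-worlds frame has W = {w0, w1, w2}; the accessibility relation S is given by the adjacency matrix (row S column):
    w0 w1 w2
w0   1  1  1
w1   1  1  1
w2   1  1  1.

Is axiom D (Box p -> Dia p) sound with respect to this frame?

Yes

Axiom D corresponds to the accessibility relation being serial.
Serial: yes — every world has a successor (e.g. w0 S w0).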